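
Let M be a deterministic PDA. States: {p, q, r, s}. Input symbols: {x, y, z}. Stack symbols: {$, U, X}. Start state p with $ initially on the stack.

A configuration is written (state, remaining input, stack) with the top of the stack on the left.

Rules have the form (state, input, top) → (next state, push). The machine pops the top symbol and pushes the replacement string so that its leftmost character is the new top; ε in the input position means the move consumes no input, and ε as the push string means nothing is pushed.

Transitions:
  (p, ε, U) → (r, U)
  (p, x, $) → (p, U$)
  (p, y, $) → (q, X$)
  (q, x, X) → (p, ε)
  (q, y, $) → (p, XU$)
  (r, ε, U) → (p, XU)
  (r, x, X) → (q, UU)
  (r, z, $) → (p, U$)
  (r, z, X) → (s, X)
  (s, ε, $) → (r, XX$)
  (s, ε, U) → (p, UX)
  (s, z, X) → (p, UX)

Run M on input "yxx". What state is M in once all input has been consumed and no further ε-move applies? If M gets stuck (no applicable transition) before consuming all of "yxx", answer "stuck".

p

(p, yxx, $) ⊢ (q, xx, X$) ⊢ (p, x, $) ⊢ (p, ε, U$) ⊢ (r, ε, U$) ⊢ (p, ε, XU$)
All input consumed; M is in state p.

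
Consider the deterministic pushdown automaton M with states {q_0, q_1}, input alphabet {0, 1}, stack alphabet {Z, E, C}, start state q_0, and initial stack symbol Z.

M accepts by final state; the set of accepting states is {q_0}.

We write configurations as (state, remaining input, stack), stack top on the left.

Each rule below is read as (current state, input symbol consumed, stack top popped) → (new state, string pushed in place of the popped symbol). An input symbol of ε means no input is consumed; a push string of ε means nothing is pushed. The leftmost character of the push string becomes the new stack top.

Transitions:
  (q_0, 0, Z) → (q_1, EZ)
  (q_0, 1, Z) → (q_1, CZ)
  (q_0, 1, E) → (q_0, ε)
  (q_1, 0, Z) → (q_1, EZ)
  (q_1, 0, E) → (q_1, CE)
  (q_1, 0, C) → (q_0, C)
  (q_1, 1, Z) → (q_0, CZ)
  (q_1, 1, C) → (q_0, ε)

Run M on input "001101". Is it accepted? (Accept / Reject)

(q_0, 001101, Z) ⊢ (q_1, 01101, EZ) ⊢ (q_1, 1101, CEZ) ⊢ (q_0, 101, EZ) ⊢ (q_0, 01, Z) ⊢ (q_1, 1, EZ)
No transition applies at (q_1, 1, EZ); input not fully consumed.

Reject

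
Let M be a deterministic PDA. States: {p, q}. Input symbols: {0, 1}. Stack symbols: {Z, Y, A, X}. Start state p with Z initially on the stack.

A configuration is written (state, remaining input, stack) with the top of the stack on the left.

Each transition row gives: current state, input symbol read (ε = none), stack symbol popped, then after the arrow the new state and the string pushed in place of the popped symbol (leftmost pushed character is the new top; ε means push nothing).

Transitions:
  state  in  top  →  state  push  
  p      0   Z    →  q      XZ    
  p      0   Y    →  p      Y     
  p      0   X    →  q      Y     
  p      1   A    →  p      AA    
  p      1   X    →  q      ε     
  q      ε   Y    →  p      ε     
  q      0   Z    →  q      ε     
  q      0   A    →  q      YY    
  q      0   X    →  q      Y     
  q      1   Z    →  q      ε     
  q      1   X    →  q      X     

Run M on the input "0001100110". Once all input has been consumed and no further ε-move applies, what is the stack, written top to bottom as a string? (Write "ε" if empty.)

Z

(p, 0001100110, Z)
  read 0, top Z: go to q, push XZ → (q, 001100110, XZ)
  read 0, top X: go to q, push Y → (q, 01100110, YZ)
  ε-move, top Y: go to p, push ε → (p, 01100110, Z)
  read 0, top Z: go to q, push XZ → (q, 1100110, XZ)
  read 1, top X: go to q, push X → (q, 100110, XZ)
  read 1, top X: go to q, push X → (q, 00110, XZ)
  read 0, top X: go to q, push Y → (q, 0110, YZ)
  ε-move, top Y: go to p, push ε → (p, 0110, Z)
  read 0, top Z: go to q, push XZ → (q, 110, XZ)
  read 1, top X: go to q, push X → (q, 10, XZ)
  read 1, top X: go to q, push X → (q, 0, XZ)
  read 0, top X: go to q, push Y → (q, ε, YZ)
  ε-move, top Y: go to p, push ε → (p, ε, Z)
All input consumed in state p with stack Z.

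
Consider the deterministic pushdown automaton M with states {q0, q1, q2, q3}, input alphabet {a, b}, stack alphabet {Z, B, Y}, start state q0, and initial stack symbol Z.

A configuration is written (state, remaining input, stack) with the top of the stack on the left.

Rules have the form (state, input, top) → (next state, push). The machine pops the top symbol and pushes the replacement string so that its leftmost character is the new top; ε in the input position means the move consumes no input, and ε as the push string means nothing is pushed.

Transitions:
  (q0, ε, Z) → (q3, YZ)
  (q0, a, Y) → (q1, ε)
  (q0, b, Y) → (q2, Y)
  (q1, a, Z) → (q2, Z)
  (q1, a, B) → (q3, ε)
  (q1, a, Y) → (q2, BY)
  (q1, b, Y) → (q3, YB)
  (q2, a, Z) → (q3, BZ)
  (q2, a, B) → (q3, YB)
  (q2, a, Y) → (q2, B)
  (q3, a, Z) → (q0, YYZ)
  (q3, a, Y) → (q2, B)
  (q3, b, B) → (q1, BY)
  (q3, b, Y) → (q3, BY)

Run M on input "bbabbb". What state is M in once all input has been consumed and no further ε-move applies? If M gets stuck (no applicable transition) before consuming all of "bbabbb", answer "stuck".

(q0, bbabbb, Z) ⊢ (q3, bbabbb, YZ) ⊢ (q3, babbb, BYZ) ⊢ (q1, abbb, BYYZ) ⊢ (q3, bbb, YYZ) ⊢ (q3, bb, BYYZ) ⊢ (q1, b, BYYYZ)
No transition for (q1, b, top B); M blocks with input b remaining.

stuck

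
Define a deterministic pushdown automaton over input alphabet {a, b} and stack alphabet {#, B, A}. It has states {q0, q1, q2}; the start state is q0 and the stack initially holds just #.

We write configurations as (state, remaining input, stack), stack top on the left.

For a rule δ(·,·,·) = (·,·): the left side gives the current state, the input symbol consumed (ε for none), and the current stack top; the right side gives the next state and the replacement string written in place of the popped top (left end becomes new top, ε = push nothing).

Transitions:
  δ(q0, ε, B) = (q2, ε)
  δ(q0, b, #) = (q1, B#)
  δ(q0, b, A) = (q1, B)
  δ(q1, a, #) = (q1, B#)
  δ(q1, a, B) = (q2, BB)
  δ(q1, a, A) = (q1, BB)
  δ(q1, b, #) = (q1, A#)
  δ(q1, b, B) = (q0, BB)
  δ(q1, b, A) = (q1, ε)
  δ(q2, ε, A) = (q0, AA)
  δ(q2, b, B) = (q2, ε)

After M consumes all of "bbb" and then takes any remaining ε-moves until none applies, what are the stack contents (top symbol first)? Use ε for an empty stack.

#

(q0, bbb, #)
  read b, top #: go to q1, push B# → (q1, bb, B#)
  read b, top B: go to q0, push BB → (q0, b, BB#)
  ε-move, top B: go to q2, push ε → (q2, b, B#)
  read b, top B: go to q2, push ε → (q2, ε, #)
All input consumed in state q2 with stack #.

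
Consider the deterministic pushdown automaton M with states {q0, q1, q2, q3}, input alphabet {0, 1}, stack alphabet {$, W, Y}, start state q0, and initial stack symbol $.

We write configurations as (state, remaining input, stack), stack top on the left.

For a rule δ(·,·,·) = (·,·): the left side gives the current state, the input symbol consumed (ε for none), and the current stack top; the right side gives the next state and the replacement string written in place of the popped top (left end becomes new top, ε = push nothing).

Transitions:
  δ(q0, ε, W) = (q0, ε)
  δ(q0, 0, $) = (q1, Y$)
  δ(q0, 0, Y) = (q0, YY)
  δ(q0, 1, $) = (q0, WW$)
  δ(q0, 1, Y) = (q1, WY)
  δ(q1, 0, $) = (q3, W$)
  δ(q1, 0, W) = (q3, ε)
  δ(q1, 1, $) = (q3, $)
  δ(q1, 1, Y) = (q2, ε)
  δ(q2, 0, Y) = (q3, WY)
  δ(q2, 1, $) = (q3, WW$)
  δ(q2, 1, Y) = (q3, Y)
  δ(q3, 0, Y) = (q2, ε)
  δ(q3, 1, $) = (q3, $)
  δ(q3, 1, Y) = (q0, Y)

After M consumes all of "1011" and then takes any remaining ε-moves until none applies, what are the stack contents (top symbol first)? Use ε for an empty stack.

WW$

(q0, 1011, $) ⊢ (q0, 011, WW$) ⊢ (q0, 011, W$) ⊢ (q0, 011, $) ⊢ (q1, 11, Y$) ⊢ (q2, 1, $) ⊢ (q3, ε, WW$)
All input consumed in state q3 with stack WW$.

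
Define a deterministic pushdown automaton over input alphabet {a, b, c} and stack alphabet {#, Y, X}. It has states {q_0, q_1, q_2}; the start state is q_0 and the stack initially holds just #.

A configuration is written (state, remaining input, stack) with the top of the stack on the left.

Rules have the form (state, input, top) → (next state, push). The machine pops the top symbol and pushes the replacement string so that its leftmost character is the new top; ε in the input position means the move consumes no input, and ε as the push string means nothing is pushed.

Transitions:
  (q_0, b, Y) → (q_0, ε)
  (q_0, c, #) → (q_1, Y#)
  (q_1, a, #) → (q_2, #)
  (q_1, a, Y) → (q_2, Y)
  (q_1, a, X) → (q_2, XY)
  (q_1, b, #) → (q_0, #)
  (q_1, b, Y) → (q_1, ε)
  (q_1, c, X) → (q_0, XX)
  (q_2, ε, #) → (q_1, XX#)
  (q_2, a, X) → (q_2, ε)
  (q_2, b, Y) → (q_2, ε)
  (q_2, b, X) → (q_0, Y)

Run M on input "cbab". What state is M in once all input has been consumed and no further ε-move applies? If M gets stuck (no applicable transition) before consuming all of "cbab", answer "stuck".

stuck

(q_0, cbab, #) ⊢ (q_1, bab, Y#) ⊢ (q_1, ab, #) ⊢ (q_2, b, #) ⊢ (q_1, b, XX#)
No transition for (q_1, b, top X); M blocks with input b remaining.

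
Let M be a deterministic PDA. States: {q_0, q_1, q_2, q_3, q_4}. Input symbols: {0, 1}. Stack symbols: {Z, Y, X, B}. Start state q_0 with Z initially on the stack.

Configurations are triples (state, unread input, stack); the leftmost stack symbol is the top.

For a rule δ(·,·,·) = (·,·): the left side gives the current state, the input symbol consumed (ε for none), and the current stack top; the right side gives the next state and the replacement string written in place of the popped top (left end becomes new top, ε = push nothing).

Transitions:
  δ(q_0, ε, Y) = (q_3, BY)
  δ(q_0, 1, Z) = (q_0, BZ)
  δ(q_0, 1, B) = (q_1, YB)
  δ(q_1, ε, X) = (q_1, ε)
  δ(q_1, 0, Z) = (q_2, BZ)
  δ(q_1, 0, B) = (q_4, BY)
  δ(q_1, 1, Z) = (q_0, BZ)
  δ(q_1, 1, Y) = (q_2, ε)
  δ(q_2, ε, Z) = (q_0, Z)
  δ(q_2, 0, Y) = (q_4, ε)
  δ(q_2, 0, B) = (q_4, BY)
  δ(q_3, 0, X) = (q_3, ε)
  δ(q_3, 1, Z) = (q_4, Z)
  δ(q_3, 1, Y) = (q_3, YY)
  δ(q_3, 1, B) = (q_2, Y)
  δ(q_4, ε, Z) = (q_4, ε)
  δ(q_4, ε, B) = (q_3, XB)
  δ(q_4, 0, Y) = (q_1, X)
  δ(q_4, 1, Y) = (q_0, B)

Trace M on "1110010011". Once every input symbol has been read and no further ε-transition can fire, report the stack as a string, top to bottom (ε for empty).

YBZ

(q_0, 1110010011, Z) ⊢ (q_0, 110010011, BZ) ⊢ (q_1, 10010011, YBZ) ⊢ (q_2, 0010011, BZ) ⊢ (q_4, 010011, BYZ) ⊢ (q_3, 010011, XBYZ) ⊢ (q_3, 10011, BYZ) ⊢ (q_2, 0011, YYZ) ⊢ (q_4, 011, YZ) ⊢ (q_1, 11, XZ) ⊢ (q_1, 11, Z) ⊢ (q_0, 1, BZ) ⊢ (q_1, ε, YBZ)
All input consumed in state q_1 with stack YBZ.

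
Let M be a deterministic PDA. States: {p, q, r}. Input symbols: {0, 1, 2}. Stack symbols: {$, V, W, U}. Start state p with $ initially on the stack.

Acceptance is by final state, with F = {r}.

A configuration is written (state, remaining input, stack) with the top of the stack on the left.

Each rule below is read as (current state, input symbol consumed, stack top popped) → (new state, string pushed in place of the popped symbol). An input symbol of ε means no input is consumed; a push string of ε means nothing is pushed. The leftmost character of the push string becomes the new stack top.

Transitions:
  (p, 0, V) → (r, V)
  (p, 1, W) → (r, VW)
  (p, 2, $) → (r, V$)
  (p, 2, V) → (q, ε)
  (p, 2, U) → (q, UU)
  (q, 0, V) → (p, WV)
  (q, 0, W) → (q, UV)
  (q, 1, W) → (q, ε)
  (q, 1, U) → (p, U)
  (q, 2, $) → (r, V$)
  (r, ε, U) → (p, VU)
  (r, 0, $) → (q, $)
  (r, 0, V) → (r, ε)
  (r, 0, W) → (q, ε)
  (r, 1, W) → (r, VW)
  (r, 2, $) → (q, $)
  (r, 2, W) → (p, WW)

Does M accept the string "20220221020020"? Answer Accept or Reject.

Reject

(p, 20220221020020, $)
  read 2, top $: go to r, push V$ → (r, 0220221020020, V$)
  read 0, top V: go to r, push ε → (r, 220221020020, $)
  read 2, top $: go to q, push $ → (q, 20221020020, $)
  read 2, top $: go to r, push V$ → (r, 0221020020, V$)
  read 0, top V: go to r, push ε → (r, 221020020, $)
  read 2, top $: go to q, push $ → (q, 21020020, $)
  read 2, top $: go to r, push V$ → (r, 1020020, V$)
No transition applies at (r, 1020020, V$); input not fully consumed.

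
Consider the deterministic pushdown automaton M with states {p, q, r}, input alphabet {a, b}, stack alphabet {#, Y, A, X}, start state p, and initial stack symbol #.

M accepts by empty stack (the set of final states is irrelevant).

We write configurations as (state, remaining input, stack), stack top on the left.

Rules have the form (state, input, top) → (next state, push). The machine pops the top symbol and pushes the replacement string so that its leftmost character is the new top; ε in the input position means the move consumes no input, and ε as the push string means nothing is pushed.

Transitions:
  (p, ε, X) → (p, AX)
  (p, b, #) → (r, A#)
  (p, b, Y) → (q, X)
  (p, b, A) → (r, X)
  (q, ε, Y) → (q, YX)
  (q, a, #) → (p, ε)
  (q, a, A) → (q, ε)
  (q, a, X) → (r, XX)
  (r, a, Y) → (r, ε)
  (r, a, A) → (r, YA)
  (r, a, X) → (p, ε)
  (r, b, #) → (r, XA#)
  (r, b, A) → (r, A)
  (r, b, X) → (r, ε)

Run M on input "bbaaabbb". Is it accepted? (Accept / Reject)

(p, bbaaabbb, #)
  read b, top #: go to r, push A# → (r, baaabbb, A#)
  read b, top A: go to r, push A → (r, aaabbb, A#)
  read a, top A: go to r, push YA → (r, aabbb, YA#)
  read a, top Y: go to r, push ε → (r, abbb, A#)
  read a, top A: go to r, push YA → (r, bbb, YA#)
No transition applies at (r, bbb, YA#); input not fully consumed.

Reject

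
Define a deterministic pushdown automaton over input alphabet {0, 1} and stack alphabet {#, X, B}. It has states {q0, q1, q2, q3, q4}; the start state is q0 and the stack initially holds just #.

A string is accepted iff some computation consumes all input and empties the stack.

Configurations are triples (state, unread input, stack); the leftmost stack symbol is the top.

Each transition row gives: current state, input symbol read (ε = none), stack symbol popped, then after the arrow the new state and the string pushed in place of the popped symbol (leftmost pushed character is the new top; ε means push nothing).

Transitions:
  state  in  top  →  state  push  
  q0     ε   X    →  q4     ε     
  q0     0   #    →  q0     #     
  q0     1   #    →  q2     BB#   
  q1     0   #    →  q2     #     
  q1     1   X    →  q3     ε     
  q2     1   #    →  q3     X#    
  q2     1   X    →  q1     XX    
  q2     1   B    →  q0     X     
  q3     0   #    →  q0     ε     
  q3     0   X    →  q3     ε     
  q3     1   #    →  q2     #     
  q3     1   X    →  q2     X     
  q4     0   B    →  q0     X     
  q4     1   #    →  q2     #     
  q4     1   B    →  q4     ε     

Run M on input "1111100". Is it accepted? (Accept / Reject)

Accept

(q0, 1111100, #)
  read 1, top #: go to q2, push BB# → (q2, 111100, BB#)
  read 1, top B: go to q0, push X → (q0, 11100, XB#)
  ε-move, top X: go to q4, push ε → (q4, 11100, B#)
  read 1, top B: go to q4, push ε → (q4, 1100, #)
  read 1, top #: go to q2, push # → (q2, 100, #)
  read 1, top #: go to q3, push X# → (q3, 00, X#)
  read 0, top X: go to q3, push ε → (q3, 0, #)
  read 0, top #: go to q0, push ε → (q0, ε, ε)
All input consumed and the stack is empty.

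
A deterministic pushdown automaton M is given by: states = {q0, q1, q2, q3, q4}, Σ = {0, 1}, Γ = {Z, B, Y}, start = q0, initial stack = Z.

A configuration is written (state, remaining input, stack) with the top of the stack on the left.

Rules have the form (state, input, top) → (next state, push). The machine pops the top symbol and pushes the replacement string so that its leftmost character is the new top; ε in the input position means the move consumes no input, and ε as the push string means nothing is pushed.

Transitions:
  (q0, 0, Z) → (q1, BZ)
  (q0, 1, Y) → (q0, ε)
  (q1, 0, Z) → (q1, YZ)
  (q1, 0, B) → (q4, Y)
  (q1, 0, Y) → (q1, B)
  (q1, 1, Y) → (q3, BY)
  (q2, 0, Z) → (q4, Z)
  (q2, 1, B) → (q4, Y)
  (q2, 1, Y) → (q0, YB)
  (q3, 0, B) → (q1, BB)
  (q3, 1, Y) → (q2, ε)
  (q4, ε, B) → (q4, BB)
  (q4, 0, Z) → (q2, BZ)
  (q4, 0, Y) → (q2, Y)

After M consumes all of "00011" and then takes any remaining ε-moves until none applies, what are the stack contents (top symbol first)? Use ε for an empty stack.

BZ

(q0, 00011, Z)
  read 0, top Z: go to q1, push BZ → (q1, 0011, BZ)
  read 0, top B: go to q4, push Y → (q4, 011, YZ)
  read 0, top Y: go to q2, push Y → (q2, 11, YZ)
  read 1, top Y: go to q0, push YB → (q0, 1, YBZ)
  read 1, top Y: go to q0, push ε → (q0, ε, BZ)
All input consumed in state q0 with stack BZ.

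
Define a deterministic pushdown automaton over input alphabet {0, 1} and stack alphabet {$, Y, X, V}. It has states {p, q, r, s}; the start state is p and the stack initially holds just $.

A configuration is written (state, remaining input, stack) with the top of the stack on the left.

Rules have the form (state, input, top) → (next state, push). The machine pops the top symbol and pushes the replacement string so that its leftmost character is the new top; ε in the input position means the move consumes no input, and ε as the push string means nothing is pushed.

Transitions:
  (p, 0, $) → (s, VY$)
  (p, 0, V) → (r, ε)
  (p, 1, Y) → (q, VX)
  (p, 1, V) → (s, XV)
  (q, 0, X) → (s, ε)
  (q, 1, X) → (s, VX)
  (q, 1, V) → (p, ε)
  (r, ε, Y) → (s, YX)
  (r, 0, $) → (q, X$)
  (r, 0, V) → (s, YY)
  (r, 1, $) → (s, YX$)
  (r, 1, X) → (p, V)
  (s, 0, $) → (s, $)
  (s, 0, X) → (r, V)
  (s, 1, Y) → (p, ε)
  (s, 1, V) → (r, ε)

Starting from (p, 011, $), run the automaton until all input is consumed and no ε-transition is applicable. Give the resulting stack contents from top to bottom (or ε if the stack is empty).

(p, 011, $)
  read 0, top $: go to s, push VY$ → (s, 11, VY$)
  read 1, top V: go to r, push ε → (r, 1, Y$)
  ε-move, top Y: go to s, push YX → (s, 1, YX$)
  read 1, top Y: go to p, push ε → (p, ε, X$)
All input consumed in state p with stack X$.

X$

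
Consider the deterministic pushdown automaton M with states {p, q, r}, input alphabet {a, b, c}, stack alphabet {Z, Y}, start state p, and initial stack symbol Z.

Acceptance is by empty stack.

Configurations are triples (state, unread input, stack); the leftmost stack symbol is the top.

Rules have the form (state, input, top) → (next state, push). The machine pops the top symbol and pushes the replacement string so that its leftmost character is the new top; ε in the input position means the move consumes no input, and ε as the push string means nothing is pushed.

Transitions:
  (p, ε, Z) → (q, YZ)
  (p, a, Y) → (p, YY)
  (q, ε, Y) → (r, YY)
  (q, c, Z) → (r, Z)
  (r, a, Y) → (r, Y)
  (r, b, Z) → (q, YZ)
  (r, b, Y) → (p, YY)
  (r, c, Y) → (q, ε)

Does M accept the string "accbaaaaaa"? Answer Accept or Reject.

(p, accbaaaaaa, Z) ⊢ (q, accbaaaaaa, YZ) ⊢ (r, accbaaaaaa, YYZ) ⊢ (r, ccbaaaaaa, YYZ) ⊢ (q, cbaaaaaa, YZ) ⊢ (r, cbaaaaaa, YYZ) ⊢ (q, baaaaaa, YZ) ⊢ (r, baaaaaa, YYZ) ⊢ (p, aaaaaa, YYYZ) ⊢ (p, aaaaa, YYYYZ) ⊢ (p, aaaa, YYYYYZ) ⊢ (p, aaa, YYYYYYZ) ⊢ (p, aa, YYYYYYYZ) ⊢ (p, a, YYYYYYYYZ) ⊢ (p, ε, YYYYYYYYYZ)
All input consumed; stack is YYYYYYYYYZ, not empty, and no further ε-move applies.

Reject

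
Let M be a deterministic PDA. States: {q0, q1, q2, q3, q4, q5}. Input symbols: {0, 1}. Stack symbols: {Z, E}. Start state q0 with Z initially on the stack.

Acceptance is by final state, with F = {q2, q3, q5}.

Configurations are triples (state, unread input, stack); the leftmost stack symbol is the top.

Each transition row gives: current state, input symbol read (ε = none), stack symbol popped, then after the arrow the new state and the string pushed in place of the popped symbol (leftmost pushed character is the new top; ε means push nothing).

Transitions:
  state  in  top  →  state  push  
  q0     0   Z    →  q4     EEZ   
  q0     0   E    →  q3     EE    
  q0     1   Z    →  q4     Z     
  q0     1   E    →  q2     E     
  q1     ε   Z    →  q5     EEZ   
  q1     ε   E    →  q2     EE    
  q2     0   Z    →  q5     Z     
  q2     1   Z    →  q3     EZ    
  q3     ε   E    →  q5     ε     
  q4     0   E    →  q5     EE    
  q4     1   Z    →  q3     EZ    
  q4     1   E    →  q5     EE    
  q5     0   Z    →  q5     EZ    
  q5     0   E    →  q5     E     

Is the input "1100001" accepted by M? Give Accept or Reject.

(q0, 1100001, Z)
  read 1, top Z: go to q4, push Z → (q4, 100001, Z)
  read 1, top Z: go to q3, push EZ → (q3, 00001, EZ)
  ε-move, top E: go to q5, push ε → (q5, 00001, Z)
  read 0, top Z: go to q5, push EZ → (q5, 0001, EZ)
  read 0, top E: go to q5, push E → (q5, 001, EZ)
  read 0, top E: go to q5, push E → (q5, 01, EZ)
  read 0, top E: go to q5, push E → (q5, 1, EZ)
No transition applies at (q5, 1, EZ); input not fully consumed.

Reject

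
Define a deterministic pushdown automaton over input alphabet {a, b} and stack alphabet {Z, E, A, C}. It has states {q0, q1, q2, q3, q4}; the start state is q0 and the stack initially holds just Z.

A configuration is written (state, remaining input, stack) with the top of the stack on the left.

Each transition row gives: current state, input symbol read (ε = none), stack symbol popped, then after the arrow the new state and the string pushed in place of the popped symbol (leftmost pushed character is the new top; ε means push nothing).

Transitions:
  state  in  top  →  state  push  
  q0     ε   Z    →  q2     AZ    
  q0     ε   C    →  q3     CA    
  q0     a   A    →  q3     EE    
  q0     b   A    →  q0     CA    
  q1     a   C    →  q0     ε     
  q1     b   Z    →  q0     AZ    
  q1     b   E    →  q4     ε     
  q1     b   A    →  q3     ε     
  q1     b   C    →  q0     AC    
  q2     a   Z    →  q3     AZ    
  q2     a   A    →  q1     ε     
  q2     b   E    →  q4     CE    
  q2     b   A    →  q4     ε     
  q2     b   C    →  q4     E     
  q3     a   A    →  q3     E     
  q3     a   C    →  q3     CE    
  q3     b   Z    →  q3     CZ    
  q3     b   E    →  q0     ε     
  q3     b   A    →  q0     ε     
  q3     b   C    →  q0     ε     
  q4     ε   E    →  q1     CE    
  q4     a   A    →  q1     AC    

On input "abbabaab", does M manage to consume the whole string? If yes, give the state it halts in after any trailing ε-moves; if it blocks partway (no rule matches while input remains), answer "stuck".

stuck

(q0, abbabaab, Z) ⊢ (q2, abbabaab, AZ) ⊢ (q1, bbabaab, Z) ⊢ (q0, babaab, AZ) ⊢ (q0, abaab, CAZ) ⊢ (q3, abaab, CAAZ) ⊢ (q3, baab, CEAAZ) ⊢ (q0, aab, EAAZ)
No transition for (q0, a, top E); M blocks with input aab remaining.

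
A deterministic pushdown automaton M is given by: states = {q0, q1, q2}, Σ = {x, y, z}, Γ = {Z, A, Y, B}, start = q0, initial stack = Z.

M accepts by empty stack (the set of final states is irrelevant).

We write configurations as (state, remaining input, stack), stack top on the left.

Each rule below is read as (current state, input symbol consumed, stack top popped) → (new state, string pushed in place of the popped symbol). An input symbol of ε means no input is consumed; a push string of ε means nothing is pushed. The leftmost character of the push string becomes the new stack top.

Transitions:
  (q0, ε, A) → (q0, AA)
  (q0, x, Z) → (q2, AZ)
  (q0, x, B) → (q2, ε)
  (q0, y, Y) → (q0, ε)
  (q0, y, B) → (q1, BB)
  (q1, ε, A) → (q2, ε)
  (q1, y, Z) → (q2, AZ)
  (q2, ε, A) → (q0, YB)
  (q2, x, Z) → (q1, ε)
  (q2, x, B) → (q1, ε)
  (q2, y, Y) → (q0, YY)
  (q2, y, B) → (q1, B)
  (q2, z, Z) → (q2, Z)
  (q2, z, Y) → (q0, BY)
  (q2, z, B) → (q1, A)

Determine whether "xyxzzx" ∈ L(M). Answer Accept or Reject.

(q0, xyxzzx, Z)
  read x, top Z: go to q2, push AZ → (q2, yxzzx, AZ)
  ε-move, top A: go to q0, push YB → (q0, yxzzx, YBZ)
  read y, top Y: go to q0, push ε → (q0, xzzx, BZ)
  read x, top B: go to q2, push ε → (q2, zzx, Z)
  read z, top Z: go to q2, push Z → (q2, zx, Z)
  read z, top Z: go to q2, push Z → (q2, x, Z)
  read x, top Z: go to q1, push ε → (q1, ε, ε)
All input consumed and the stack is empty.

Accept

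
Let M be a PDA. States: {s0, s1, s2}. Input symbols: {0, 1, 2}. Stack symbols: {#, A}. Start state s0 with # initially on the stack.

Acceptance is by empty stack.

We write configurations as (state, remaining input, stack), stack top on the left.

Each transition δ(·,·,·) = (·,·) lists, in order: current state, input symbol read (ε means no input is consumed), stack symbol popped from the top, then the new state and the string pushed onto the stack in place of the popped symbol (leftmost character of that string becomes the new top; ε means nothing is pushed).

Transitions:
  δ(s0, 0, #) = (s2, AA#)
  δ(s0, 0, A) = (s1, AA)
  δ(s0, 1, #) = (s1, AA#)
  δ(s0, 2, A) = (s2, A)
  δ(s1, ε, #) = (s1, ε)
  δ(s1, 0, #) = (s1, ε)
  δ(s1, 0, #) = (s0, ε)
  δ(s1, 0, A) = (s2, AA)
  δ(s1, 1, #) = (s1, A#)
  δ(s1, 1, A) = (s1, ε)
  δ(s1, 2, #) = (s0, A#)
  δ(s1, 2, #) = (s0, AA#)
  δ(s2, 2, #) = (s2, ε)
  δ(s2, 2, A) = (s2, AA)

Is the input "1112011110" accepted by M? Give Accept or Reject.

Accept

One accepting computation: (s0, 1112011110, #) ⊢ (s1, 112011110, AA#) ⊢ (s1, 12011110, A#) ⊢ (s1, 2011110, #) ⊢ (s0, 011110, A#) ⊢ (s1, 11110, AA#) ⊢ (s1, 1110, A#) ⊢ (s1, 110, #) ⊢ (s1, 10, A#) ⊢ (s1, 0, #) ⊢ (s1, ε, ε)
All input consumed and the stack is empty.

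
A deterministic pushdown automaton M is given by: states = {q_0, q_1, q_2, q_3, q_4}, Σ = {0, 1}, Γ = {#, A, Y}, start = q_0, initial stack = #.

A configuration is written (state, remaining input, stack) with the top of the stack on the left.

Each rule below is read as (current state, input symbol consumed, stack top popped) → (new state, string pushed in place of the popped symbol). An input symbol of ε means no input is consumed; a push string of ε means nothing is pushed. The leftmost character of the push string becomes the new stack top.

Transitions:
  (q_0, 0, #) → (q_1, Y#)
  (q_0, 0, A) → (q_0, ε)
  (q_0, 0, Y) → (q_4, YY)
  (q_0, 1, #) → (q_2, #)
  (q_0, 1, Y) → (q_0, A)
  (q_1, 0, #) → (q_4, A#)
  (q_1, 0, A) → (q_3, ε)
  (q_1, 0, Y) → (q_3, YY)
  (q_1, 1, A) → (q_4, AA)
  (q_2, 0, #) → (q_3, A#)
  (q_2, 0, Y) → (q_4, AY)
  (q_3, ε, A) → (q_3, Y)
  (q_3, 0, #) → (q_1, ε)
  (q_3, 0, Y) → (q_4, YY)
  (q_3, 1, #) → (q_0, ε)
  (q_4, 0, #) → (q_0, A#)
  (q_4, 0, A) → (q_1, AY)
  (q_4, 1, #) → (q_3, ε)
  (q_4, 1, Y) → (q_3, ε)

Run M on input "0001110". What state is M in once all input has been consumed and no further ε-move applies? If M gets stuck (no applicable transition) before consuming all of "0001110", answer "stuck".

stuck

(q_0, 0001110, #) ⊢ (q_1, 001110, Y#) ⊢ (q_3, 01110, YY#) ⊢ (q_4, 1110, YYY#) ⊢ (q_3, 110, YY#)
No transition for (q_3, 1, top Y); M blocks with input 110 remaining.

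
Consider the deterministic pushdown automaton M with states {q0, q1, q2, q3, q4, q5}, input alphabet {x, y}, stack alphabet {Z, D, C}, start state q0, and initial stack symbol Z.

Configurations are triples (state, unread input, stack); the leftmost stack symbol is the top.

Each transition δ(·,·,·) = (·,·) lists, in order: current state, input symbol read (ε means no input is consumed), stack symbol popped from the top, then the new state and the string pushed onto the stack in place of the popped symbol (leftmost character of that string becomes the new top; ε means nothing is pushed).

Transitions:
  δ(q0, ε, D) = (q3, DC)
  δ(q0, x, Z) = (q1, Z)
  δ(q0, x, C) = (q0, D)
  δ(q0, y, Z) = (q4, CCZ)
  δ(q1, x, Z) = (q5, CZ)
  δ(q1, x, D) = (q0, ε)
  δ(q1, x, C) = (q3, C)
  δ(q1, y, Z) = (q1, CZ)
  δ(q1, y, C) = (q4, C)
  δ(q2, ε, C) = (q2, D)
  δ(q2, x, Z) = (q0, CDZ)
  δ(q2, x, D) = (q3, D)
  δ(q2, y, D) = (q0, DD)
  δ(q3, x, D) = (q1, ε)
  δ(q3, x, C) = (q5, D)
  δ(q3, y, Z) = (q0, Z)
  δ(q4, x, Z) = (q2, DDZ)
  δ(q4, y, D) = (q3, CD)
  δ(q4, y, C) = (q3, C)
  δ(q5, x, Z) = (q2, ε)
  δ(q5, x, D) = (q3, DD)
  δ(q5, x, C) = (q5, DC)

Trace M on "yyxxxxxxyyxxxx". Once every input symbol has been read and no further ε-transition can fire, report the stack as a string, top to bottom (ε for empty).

(q0, yyxxxxxxyyxxxx, Z)
  read y, top Z: go to q4, push CCZ → (q4, yxxxxxxyyxxxx, CCZ)
  read y, top C: go to q3, push C → (q3, xxxxxxyyxxxx, CCZ)
  read x, top C: go to q5, push D → (q5, xxxxxyyxxxx, DCZ)
  read x, top D: go to q3, push DD → (q3, xxxxyyxxxx, DDCZ)
  read x, top D: go to q1, push ε → (q1, xxxyyxxxx, DCZ)
  read x, top D: go to q0, push ε → (q0, xxyyxxxx, CZ)
  read x, top C: go to q0, push D → (q0, xyyxxxx, DZ)
  ε-move, top D: go to q3, push DC → (q3, xyyxxxx, DCZ)
  read x, top D: go to q1, push ε → (q1, yyxxxx, CZ)
  read y, top C: go to q4, push C → (q4, yxxxx, CZ)
  read y, top C: go to q3, push C → (q3, xxxx, CZ)
  read x, top C: go to q5, push D → (q5, xxx, DZ)
  read x, top D: go to q3, push DD → (q3, xx, DDZ)
  read x, top D: go to q1, push ε → (q1, x, DZ)
  read x, top D: go to q0, push ε → (q0, ε, Z)
All input consumed in state q0 with stack Z.

Z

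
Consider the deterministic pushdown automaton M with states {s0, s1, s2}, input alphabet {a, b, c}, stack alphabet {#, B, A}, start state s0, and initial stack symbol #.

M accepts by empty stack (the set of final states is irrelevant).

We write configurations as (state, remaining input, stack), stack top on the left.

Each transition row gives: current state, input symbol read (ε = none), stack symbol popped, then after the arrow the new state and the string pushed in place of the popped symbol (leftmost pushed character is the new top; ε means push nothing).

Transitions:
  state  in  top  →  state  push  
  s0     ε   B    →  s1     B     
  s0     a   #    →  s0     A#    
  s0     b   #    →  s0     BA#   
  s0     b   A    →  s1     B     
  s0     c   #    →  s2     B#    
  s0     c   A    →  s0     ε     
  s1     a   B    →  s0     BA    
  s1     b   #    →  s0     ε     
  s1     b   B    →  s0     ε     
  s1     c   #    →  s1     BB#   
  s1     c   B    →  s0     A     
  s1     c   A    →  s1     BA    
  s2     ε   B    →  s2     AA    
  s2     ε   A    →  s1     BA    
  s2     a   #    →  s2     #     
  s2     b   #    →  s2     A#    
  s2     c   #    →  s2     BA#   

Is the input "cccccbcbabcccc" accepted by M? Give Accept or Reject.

Reject

(s0, cccccbcbabcccc, #) ⊢ (s2, ccccbcbabcccc, B#) ⊢ (s2, ccccbcbabcccc, AA#) ⊢ (s1, ccccbcbabcccc, BAA#) ⊢ (s0, cccbcbabcccc, AAA#) ⊢ (s0, ccbcbabcccc, AA#) ⊢ (s0, cbcbabcccc, A#) ⊢ (s0, bcbabcccc, #) ⊢ (s0, cbabcccc, BA#) ⊢ (s1, cbabcccc, BA#) ⊢ (s0, babcccc, AA#) ⊢ (s1, abcccc, BA#) ⊢ (s0, bcccc, BAA#) ⊢ (s1, bcccc, BAA#) ⊢ (s0, cccc, AA#) ⊢ (s0, ccc, A#) ⊢ (s0, cc, #) ⊢ (s2, c, B#) ⊢ (s2, c, AA#) ⊢ (s1, c, BAA#) ⊢ (s0, ε, AAA#)
All input consumed; stack is AAA#, not empty, and no further ε-move applies.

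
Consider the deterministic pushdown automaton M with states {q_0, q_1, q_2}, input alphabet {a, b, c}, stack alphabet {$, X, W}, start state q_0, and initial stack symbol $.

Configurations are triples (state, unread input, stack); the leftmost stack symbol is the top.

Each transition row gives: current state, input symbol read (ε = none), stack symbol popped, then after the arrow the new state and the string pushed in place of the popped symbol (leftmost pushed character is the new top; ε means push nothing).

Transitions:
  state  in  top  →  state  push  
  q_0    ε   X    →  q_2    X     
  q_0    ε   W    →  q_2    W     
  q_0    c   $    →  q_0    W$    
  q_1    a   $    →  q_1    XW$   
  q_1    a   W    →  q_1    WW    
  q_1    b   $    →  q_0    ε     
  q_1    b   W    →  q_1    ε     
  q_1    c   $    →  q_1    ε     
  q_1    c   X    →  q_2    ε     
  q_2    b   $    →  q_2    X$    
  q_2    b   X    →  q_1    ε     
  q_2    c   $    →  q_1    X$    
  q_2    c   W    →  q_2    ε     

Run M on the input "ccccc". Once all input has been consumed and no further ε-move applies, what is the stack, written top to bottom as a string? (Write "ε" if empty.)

(q_0, ccccc, $)
  read c, top $: go to q_0, push W$ → (q_0, cccc, W$)
  ε-move, top W: go to q_2, push W → (q_2, cccc, W$)
  read c, top W: go to q_2, push ε → (q_2, ccc, $)
  read c, top $: go to q_1, push X$ → (q_1, cc, X$)
  read c, top X: go to q_2, push ε → (q_2, c, $)
  read c, top $: go to q_1, push X$ → (q_1, ε, X$)
All input consumed in state q_1 with stack X$.

X$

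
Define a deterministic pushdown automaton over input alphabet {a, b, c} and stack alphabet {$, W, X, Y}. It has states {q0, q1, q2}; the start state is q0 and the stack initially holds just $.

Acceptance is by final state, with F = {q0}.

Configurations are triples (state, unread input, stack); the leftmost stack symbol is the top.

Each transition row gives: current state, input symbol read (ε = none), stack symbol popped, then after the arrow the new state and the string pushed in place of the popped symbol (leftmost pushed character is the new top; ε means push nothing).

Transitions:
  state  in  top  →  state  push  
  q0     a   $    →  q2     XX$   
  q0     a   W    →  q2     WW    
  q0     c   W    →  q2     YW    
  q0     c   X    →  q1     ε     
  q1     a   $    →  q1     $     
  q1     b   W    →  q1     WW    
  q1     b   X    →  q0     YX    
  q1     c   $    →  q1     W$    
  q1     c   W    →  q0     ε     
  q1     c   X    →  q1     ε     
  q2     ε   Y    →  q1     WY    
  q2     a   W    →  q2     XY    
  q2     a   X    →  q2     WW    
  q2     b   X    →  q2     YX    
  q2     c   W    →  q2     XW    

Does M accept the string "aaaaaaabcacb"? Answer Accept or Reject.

Reject

(q0, aaaaaaabcacb, $)
  read a, top $: go to q2, push XX$ → (q2, aaaaaabcacb, XX$)
  read a, top X: go to q2, push WW → (q2, aaaaabcacb, WWX$)
  read a, top W: go to q2, push XY → (q2, aaaabcacb, XYWX$)
  read a, top X: go to q2, push WW → (q2, aaabcacb, WWYWX$)
  read a, top W: go to q2, push XY → (q2, aabcacb, XYWYWX$)
  read a, top X: go to q2, push WW → (q2, abcacb, WWYWYWX$)
  read a, top W: go to q2, push XY → (q2, bcacb, XYWYWYWX$)
  read b, top X: go to q2, push YX → (q2, cacb, YXYWYWYWX$)
  ε-move, top Y: go to q1, push WY → (q1, cacb, WYXYWYWYWX$)
  read c, top W: go to q0, push ε → (q0, acb, YXYWYWYWX$)
No transition applies at (q0, acb, YXYWYWYWX$); input not fully consumed.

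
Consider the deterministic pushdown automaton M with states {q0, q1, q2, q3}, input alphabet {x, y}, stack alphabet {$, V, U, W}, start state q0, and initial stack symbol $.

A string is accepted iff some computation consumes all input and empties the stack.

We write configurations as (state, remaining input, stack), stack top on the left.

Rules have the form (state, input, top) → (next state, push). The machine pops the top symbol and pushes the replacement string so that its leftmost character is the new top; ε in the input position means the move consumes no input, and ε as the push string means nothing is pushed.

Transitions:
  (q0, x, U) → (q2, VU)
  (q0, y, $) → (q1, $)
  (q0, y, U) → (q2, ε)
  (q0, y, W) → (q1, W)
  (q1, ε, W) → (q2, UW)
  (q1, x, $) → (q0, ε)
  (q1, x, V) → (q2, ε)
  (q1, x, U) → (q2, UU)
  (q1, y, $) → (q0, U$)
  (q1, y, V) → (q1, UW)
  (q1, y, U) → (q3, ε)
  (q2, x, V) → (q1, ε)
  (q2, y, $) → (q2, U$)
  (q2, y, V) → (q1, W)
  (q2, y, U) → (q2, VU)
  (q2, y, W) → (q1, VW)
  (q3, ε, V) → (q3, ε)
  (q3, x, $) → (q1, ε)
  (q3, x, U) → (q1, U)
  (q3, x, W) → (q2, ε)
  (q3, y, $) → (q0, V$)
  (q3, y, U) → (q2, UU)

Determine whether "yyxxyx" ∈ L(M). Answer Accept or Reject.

(q0, yyxxyx, $)
  read y, top $: go to q1, push $ → (q1, yxxyx, $)
  read y, top $: go to q0, push U$ → (q0, xxyx, U$)
  read x, top U: go to q2, push VU → (q2, xyx, VU$)
  read x, top V: go to q1, push ε → (q1, yx, U$)
  read y, top U: go to q3, push ε → (q3, x, $)
  read x, top $: go to q1, push ε → (q1, ε, ε)
All input consumed and the stack is empty.

Accept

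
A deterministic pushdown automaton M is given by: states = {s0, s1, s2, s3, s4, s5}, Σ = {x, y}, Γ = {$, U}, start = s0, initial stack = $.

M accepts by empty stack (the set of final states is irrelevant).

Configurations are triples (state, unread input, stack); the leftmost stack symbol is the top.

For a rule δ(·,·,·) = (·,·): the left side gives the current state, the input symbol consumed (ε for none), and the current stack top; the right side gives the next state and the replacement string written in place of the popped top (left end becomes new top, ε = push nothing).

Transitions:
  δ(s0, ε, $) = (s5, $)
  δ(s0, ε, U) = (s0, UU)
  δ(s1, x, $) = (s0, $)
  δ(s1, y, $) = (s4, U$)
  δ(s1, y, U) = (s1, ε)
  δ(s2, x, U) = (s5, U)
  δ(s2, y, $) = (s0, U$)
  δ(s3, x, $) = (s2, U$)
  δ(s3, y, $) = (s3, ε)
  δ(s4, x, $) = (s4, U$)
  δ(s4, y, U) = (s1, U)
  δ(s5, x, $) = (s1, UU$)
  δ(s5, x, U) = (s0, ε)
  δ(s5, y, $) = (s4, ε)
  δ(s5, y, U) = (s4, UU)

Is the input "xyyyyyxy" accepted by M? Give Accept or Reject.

Accept

(s0, xyyyyyxy, $)
  ε-move, top $: go to s5, push $ → (s5, xyyyyyxy, $)
  read x, top $: go to s1, push UU$ → (s1, yyyyyxy, UU$)
  read y, top U: go to s1, push ε → (s1, yyyyxy, U$)
  read y, top U: go to s1, push ε → (s1, yyyxy, $)
  read y, top $: go to s4, push U$ → (s4, yyxy, U$)
  read y, top U: go to s1, push U → (s1, yxy, U$)
  read y, top U: go to s1, push ε → (s1, xy, $)
  read x, top $: go to s0, push $ → (s0, y, $)
  ε-move, top $: go to s5, push $ → (s5, y, $)
  read y, top $: go to s4, push ε → (s4, ε, ε)
All input consumed and the stack is empty.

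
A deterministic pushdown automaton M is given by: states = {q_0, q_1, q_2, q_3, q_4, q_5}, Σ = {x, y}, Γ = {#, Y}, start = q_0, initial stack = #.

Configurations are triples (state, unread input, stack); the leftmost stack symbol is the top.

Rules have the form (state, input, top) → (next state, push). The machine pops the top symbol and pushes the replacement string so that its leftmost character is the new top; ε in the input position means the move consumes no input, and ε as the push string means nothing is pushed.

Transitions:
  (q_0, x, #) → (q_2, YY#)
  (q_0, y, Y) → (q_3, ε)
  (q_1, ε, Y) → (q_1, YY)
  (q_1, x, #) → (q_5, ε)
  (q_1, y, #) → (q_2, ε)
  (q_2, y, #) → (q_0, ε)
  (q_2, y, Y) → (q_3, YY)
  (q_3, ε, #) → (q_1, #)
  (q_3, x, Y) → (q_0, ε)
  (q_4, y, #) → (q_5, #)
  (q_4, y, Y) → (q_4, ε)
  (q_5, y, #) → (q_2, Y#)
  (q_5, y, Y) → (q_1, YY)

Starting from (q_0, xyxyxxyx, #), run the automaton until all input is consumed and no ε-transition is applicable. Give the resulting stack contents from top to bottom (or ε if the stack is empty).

(q_0, xyxyxxyx, #)
  read x, top #: go to q_2, push YY# → (q_2, yxyxxyx, YY#)
  read y, top Y: go to q_3, push YY → (q_3, xyxxyx, YYY#)
  read x, top Y: go to q_0, push ε → (q_0, yxxyx, YY#)
  read y, top Y: go to q_3, push ε → (q_3, xxyx, Y#)
  read x, top Y: go to q_0, push ε → (q_0, xyx, #)
  read x, top #: go to q_2, push YY# → (q_2, yx, YY#)
  read y, top Y: go to q_3, push YY → (q_3, x, YYY#)
  read x, top Y: go to q_0, push ε → (q_0, ε, YY#)
All input consumed in state q_0 with stack YY#.

YY#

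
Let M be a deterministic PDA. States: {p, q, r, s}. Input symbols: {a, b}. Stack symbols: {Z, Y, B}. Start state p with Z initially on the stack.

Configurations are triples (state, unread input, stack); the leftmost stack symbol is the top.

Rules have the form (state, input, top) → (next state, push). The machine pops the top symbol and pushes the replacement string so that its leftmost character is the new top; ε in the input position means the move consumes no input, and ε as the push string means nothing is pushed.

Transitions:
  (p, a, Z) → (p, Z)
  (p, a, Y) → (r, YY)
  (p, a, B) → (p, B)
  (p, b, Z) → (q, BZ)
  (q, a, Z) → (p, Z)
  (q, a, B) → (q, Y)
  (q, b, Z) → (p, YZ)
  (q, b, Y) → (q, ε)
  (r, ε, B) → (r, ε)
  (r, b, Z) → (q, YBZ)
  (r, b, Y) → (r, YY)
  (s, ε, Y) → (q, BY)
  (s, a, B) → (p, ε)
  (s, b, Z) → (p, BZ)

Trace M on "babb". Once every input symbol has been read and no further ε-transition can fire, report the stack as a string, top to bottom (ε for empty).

YZ

(p, babb, Z) ⊢ (q, abb, BZ) ⊢ (q, bb, YZ) ⊢ (q, b, Z) ⊢ (p, ε, YZ)
All input consumed in state p with stack YZ.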